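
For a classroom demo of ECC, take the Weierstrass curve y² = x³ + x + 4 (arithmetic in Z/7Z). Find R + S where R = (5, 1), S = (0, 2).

(4, 3)

(5, 1) + (0, 2). λ = (2 - 1)/(0 - 5) ≡ 1/2 mod 7. 2⁻¹ ≡ 4 (mod 7) since 2·4 = 8 ≡ 1, so λ ≡ 4.
  x = λ² - 5 - 0 = 16 - 5 ≡ 4; y = λ·(5 - 4) - 1 ≡ 3. → (4, 3)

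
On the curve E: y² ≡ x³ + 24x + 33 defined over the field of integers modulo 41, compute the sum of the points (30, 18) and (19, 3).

(30, 18) + (19, 3). λ = (3 - 18)/(19 - 30) ≡ 26/30 mod 41. 30⁻¹ ≡ 26 (mod 41), so λ ≡ 20.
  x = λ² - 30 - 19 = 400 - 49 ≡ 23; y = λ·(30 - 23) - 18 ≡ 40. → (23, 40)

(23, 40)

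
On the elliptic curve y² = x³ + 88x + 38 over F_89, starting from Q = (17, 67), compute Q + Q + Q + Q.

(17, 22)

Repeated addition: build up to 4Q.
2Q: tangent at (17, 67): λ = (3·17² + 88)/(2·67) ≡ 65/45. 45⁻¹ ≡ 2 (mod 89) since 45·2 = 90 ≡ 1, so λ ≡ 65·2 ≡ 41.
  x = λ² - 17 - 17 = 1681 - 34 ≡ 45; y = λ·(17 - 45) - 67 ≡ 31. → (45, 31)
3Q: (45, 31) + (17, 67). λ = (67 - 31)/(17 - 45) ≡ 36/61 mod 89. 61⁻¹ ≡ 54 (mod 89), so λ ≡ 75.
  x = λ² - 45 - 17 = 5625 - 62 ≡ 45; y = λ·(45 - 45) - 31 ≡ 58. → (45, 58)
4Q: (45, 58) + (17, 67). λ = (67 - 58)/(17 - 45) ≡ 9/61 mod 89. 61⁻¹ ≡ 54 (mod 89) since 61·54 = 3294 ≡ 1, so λ ≡ 41.
  x = λ² - 45 - 17 = 1681 - 62 ≡ 17; y = λ·(45 - 17) - 58 ≡ 22. → (17, 22)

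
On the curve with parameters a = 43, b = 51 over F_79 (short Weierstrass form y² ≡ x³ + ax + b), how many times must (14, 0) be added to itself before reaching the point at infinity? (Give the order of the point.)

2P: (14, 0) + (14, 0): same x and y₁ ≡ -y₂, so the sum is the point at infinity.
2P = the point at infinity, so the order is 2.

2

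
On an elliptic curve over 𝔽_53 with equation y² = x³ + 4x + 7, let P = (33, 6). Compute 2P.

tangent at (33, 6): λ = (3·33² + 4)/(2·6) ≡ 38/12. 12⁻¹ ≡ 31 (mod 53) since 12·31 = 372 ≡ 1, so λ ≡ 38·31 ≡ 12.
  x = λ² - 33 - 33 = 144 - 66 ≡ 25; y = λ·(33 - 25) - 6 ≡ 37. → (25, 37)

(25, 37)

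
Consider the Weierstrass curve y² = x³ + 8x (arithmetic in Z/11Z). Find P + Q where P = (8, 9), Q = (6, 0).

(9, 3)

(8, 9) + (6, 0). λ = (0 - 9)/(6 - 8) ≡ 2/9 mod 11. 9⁻¹ ≡ 5 (mod 11) since 9·5 = 45 ≡ 1, so λ ≡ 10.
  x = λ² - 8 - 6 = 100 - 14 ≡ 9; y = λ·(8 - 9) - 9 ≡ 3. → (9, 3)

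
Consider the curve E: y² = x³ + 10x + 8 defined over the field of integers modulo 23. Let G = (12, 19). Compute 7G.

Double-and-add on 7 = (111)₂. Start with G = (12, 19) for the leading 1-bit.
double: tangent at (12, 19): λ = (3·12² + 10)/(2·19) ≡ 5/15. 15⁻¹ ≡ 20 (mod 23) since 15·20 = 300 ≡ 1, so λ ≡ 5·20 ≡ 8.
  x = λ² - 12 - 12 = 64 - 24 ≡ 17; y = λ·(12 - 17) - 19 ≡ 10. → (17, 10)
add G: (17, 10) + (12, 19). λ = (19 - 10)/(12 - 17) ≡ 9/18 mod 23. 18⁻¹ ≡ 9 (mod 23) since 18·9 = 162 ≡ 1, so λ ≡ 12.
  x = λ² - 17 - 12 = 144 - 29 ≡ 0; y = λ·(17 - 0) - 10 ≡ 10. → (0, 10)
double: tangent at (0, 10): λ = (3·0² + 10)/(2·10) ≡ 10/20. 20⁻¹ ≡ 15 (mod 23) since 20·15 = 300 ≡ 1, so λ ≡ 10·15 ≡ 12.
  x = λ² - 0 - 0 = 144 - 0 ≡ 6; y = λ·(0 - 6) - 10 ≡ 10. → (6, 10)
add G: (6, 10) + (12, 19). λ = (19 - 10)/(12 - 6) ≡ 9/6 mod 23. 6⁻¹ ≡ 4 (mod 23), so λ ≡ 13.
  x = λ² - 6 - 12 = 169 - 18 ≡ 13; y = λ·(6 - 13) - 10 ≡ 14. → (13, 14)

(13, 14)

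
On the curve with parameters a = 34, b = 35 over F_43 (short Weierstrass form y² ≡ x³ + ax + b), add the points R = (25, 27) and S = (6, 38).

(25, 27) + (6, 38). λ = (38 - 27)/(6 - 25) ≡ 11/24 mod 43. 24⁻¹ ≡ 9 (mod 43) since 24·9 = 216 ≡ 1, so λ ≡ 13.
  x = λ² - 25 - 6 = 169 - 31 ≡ 9; y = λ·(25 - 9) - 27 ≡ 9. → (9, 9)

(9, 9)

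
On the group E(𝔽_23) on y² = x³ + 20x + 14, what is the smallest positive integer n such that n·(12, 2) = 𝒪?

7

2P: tangent at (12, 2): λ = (3·12² + 20)/(2·2) ≡ 15/4. 4⁻¹ ≡ 6 (mod 23) since 4·6 = 24 ≡ 1, so λ ≡ 15·6 ≡ 21.
  x = λ² - 12 - 12 = 441 - 24 ≡ 3; y = λ·(12 - 3) - 2 ≡ 3. → (3, 3)
3P: (3, 3) + (12, 2). λ = (2 - 3)/(12 - 3) ≡ 22/9 mod 23. 9⁻¹ ≡ 18 (mod 23), so λ ≡ 5.
  x = λ² - 3 - 12 = 25 - 15 ≡ 10; y = λ·(3 - 10) - 3 ≡ 8. → (10, 8)
4P: (10, 8) + (12, 2). λ = (2 - 8)/(12 - 10) ≡ 17/2 mod 23. 2⁻¹ ≡ 12 (mod 23), so λ ≡ 20.
  x = λ² - 10 - 12 = 400 - 22 ≡ 10; y = λ·(10 - 10) - 8 ≡ 15. → (10, 15)
5P: (10, 15) + (12, 2). λ = (2 - 15)/(12 - 10) ≡ 10/2 mod 23. 2⁻¹ ≡ 12 (mod 23) since 2·12 = 24 ≡ 1, so λ ≡ 5.
  x = λ² - 10 - 12 = 25 - 22 ≡ 3; y = λ·(10 - 3) - 15 ≡ 20. → (3, 20)
6P: (3, 20) + (12, 2). λ = (2 - 20)/(12 - 3) ≡ 5/9 mod 23. 9⁻¹ ≡ 18 (mod 23), so λ ≡ 21.
  x = λ² - 3 - 12 = 441 - 15 ≡ 12; y = λ·(3 - 12) - 20 ≡ 21. → (12, 21)
7P: (12, 21) + (12, 2): same x and y₁ ≡ -y₂, so the sum is 𝒪.
7P = 𝒪, so the order is 7.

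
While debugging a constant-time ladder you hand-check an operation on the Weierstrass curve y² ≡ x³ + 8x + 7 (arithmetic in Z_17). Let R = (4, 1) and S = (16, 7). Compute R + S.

(4, 1) + (16, 7). λ = (7 - 1)/(16 - 4) ≡ 6/12 mod 17. 12⁻¹ ≡ 10 (mod 17) since 12·10 = 120 ≡ 1, so λ ≡ 9.
  x = λ² - 4 - 16 = 81 - 20 ≡ 10; y = λ·(4 - 10) - 1 ≡ 13. → (10, 13)

(10, 13)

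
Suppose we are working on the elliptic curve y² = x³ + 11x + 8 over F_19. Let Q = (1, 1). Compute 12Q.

Double-and-add on 12 = (1100)₂. Start with Q = (1, 1) for the leading 1-bit.
double: tangent at (1, 1): λ = (3·1² + 11)/(2·1) ≡ 14/2. 2⁻¹ ≡ 10 (mod 19) since 2·10 = 20 ≡ 1, so λ ≡ 14·10 ≡ 7.
  x = λ² - 1 - 1 = 49 - 2 ≡ 9; y = λ·(1 - 9) - 1 ≡ 0. → (9, 0)
add Q: (9, 0) + (1, 1). λ = (1 - 0)/(1 - 9) ≡ 1/11 mod 19. 11⁻¹ ≡ 7 (mod 19), so λ ≡ 7.
  x = λ² - 9 - 1 = 49 - 10 ≡ 1; y = λ·(9 - 1) - 0 ≡ 18. → (1, 18)
double: tangent at (1, 18): λ = (3·1² + 11)/(2·18) ≡ 14/17. 17⁻¹ ≡ 9 (mod 19), so λ ≡ 14·9 ≡ 12.
  x = λ² - 1 - 1 = 144 - 2 ≡ 9; y = λ·(1 - 9) - 18 ≡ 0. → (9, 0)
double: (9, 0) + (9, 0): same x and y₁ ≡ -y₂, so the sum is ∞.

O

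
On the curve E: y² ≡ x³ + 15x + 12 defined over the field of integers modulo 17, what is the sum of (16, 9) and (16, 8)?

The two points share x = 16 and their y-coordinates satisfy 9 + 8 ≡ 0 (mod 17), so they are inverses. Their sum is the point at infinity.

O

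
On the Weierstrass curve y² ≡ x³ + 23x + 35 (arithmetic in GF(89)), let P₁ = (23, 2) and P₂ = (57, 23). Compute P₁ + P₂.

(13, 67)

(23, 2) + (57, 23). λ = (23 - 2)/(57 - 23) ≡ 21/34 mod 89. 34⁻¹ ≡ 55 (mod 89) since 34·55 = 1870 ≡ 1, so λ ≡ 87.
  x = λ² - 23 - 57 = 7569 - 80 ≡ 13; y = λ·(23 - 13) - 2 ≡ 67. → (13, 67)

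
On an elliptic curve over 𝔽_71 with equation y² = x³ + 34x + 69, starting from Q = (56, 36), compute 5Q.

Repeated addition: build up to 5Q.
2Q: tangent at (56, 36): λ = (3·56² + 34)/(2·36) ≡ 70/1. 1⁻¹ ≡ 1 (mod 71), so λ ≡ 70·1 ≡ 70.
  x = λ² - 56 - 56 = 4900 - 112 ≡ 31; y = λ·(56 - 31) - 36 ≡ 10. → (31, 10)
3Q: (31, 10) + (56, 36). λ = (36 - 10)/(56 - 31) ≡ 26/25 mod 71. 25⁻¹ ≡ 54 (mod 71), so λ ≡ 55.
  x = λ² - 31 - 56 = 3025 - 87 ≡ 27; y = λ·(31 - 27) - 10 ≡ 68. → (27, 68)
4Q: (27, 68) + (56, 36). λ = (36 - 68)/(56 - 27) ≡ 39/29 mod 71. 29⁻¹ ≡ 49 (mod 71) since 29·49 = 1421 ≡ 1, so λ ≡ 65.
  x = λ² - 27 - 56 = 4225 - 83 ≡ 24; y = λ·(27 - 24) - 68 ≡ 56. → (24, 56)
5Q: (24, 56) + (56, 36). λ = (36 - 56)/(56 - 24) ≡ 51/32 mod 71. 32⁻¹ ≡ 20 (mod 71), so λ ≡ 26.
  x = λ² - 24 - 56 = 676 - 80 ≡ 28; y = λ·(24 - 28) - 56 ≡ 53. → (28, 53)

(28, 53)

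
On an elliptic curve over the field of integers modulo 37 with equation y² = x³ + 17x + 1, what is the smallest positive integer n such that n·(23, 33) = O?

2P: tangent at (23, 33): λ = (3·23² + 17)/(2·33) ≡ 13/29. 29⁻¹ ≡ 23 (mod 37), so λ ≡ 13·23 ≡ 3.
  x = λ² - 23 - 23 = 9 - 46 ≡ 0; y = λ·(23 - 0) - 33 ≡ 36. → (0, 36)
3P: (0, 36) + (23, 33). λ = (33 - 36)/(23 - 0) ≡ 34/23 mod 37. 23⁻¹ ≡ 29 (mod 37), so λ ≡ 24.
  x = λ² - 0 - 23 = 576 - 23 ≡ 35; y = λ·(0 - 35) - 36 ≡ 12. → (35, 12)
4P: (35, 12) + (23, 33). λ = (33 - 12)/(23 - 35) ≡ 21/25 mod 37. 25⁻¹ ≡ 3 (mod 37), so λ ≡ 26.
  x = λ² - 35 - 23 = 676 - 58 ≡ 26; y = λ·(35 - 26) - 12 ≡ 0. → (26, 0)
5P: (26, 0) + (23, 33). λ = (33 - 0)/(23 - 26) ≡ 33/34 mod 37. 34⁻¹ ≡ 12 (mod 37) since 34·12 = 408 ≡ 1, so λ ≡ 26.
  x = λ² - 26 - 23 = 676 - 49 ≡ 35; y = λ·(26 - 35) - 0 ≡ 25. → (35, 25)
6P: (35, 25) + (23, 33). λ = (33 - 25)/(23 - 35) ≡ 8/25 mod 37. 25⁻¹ ≡ 3 (mod 37), so λ ≡ 24.
  x = λ² - 35 - 23 = 576 - 58 ≡ 0; y = λ·(35 - 0) - 25 ≡ 1. → (0, 1)
7P: (0, 1) + (23, 33). λ = (33 - 1)/(23 - 0) ≡ 32/23 mod 37. 23⁻¹ ≡ 29 (mod 37), so λ ≡ 3.
  x = λ² - 0 - 23 = 9 - 23 ≡ 23; y = λ·(0 - 23) - 1 ≡ 4. → (23, 4)
8P: (23, 4) + (23, 33): same x and y₁ ≡ -y₂, so the sum is O.
8P = O, so the order is 8.

8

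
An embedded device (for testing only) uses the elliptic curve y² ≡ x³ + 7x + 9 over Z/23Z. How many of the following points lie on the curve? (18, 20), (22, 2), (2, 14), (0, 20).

1

(18, 20): 20² ≡ 9, rhs ≡ 10 → off.
(22, 2): 2² ≡ 4, rhs ≡ 1 → off.
(2, 14): 14² ≡ 12, rhs ≡ 8 → off.
(0, 20): 20² ≡ 9, rhs ≡ 9 → on.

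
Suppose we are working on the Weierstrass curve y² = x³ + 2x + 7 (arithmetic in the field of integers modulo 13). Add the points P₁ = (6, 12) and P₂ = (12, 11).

(6, 12) + (12, 11). λ = (11 - 12)/(12 - 6) ≡ 12/6 mod 13. 6⁻¹ ≡ 11 (mod 13), so λ ≡ 2.
  x = λ² - 6 - 12 = 4 - 18 ≡ 12; y = λ·(6 - 12) - 12 ≡ 2. → (12, 2)

(12, 2)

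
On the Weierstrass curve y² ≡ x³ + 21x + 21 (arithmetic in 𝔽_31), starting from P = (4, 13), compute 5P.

(11, 23)

Repeated addition: build up to 5P.
2P: tangent at (4, 13): λ = (3·4² + 21)/(2·13) ≡ 7/26. 26⁻¹ ≡ 6 (mod 31) since 26·6 = 156 ≡ 1, so λ ≡ 7·6 ≡ 11.
  x = λ² - 4 - 4 = 121 - 8 ≡ 20; y = λ·(4 - 20) - 13 ≡ 28. → (20, 28)
3P: (20, 28) + (4, 13). λ = (13 - 28)/(4 - 20) ≡ 16/15 mod 31. 15⁻¹ ≡ 29 (mod 31) since 15·29 = 435 ≡ 1, so λ ≡ 30.
  x = λ² - 20 - 4 = 900 - 24 ≡ 8; y = λ·(20 - 8) - 28 ≡ 22. → (8, 22)
4P: (8, 22) + (4, 13). λ = (13 - 22)/(4 - 8) ≡ 22/27 mod 31. 27⁻¹ ≡ 23 (mod 31) since 27·23 = 621 ≡ 1, so λ ≡ 10.
  x = λ² - 8 - 4 = 100 - 12 ≡ 26; y = λ·(8 - 26) - 22 ≡ 15. → (26, 15)
5P: (26, 15) + (4, 13). λ = (13 - 15)/(4 - 26) ≡ 29/9 mod 31. 9⁻¹ ≡ 7 (mod 31), so λ ≡ 17.
  x = λ² - 26 - 4 = 289 - 30 ≡ 11; y = λ·(26 - 11) - 15 ≡ 23. → (11, 23)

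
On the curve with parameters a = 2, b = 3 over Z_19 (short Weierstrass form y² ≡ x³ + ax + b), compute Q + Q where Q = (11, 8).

tangent at (11, 8): λ = (3·11² + 2)/(2·8) ≡ 4/16. 16⁻¹ ≡ 6 (mod 19) since 16·6 = 96 ≡ 1, so λ ≡ 4·6 ≡ 5.
  x = λ² - 11 - 11 = 25 - 22 ≡ 3; y = λ·(11 - 3) - 8 ≡ 13. → (3, 13)

(3, 13)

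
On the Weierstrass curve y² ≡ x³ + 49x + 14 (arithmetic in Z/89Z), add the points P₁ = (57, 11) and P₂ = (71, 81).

(75, 77)

(57, 11) + (71, 81). λ = (81 - 11)/(71 - 57) ≡ 70/14 mod 89. 14⁻¹ ≡ 70 (mod 89), so λ ≡ 5.
  x = λ² - 57 - 71 = 25 - 128 ≡ 75; y = λ·(57 - 75) - 11 ≡ 77. → (75, 77)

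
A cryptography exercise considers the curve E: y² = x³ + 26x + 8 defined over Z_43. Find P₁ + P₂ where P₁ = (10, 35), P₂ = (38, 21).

(10, 35) + (38, 21). λ = (21 - 35)/(38 - 10) ≡ 29/28 mod 43. 28⁻¹ ≡ 20 (mod 43) since 28·20 = 560 ≡ 1, so λ ≡ 21.
  x = λ² - 10 - 38 = 441 - 48 ≡ 6; y = λ·(10 - 6) - 35 ≡ 6. → (6, 6)

(6, 6)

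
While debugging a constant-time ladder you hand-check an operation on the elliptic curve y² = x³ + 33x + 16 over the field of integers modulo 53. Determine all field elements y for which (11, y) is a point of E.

x³ + 33x + 16 = 1710 ≡ 14 (mod 53).
14 is a non-residue mod 53; no y exists.

none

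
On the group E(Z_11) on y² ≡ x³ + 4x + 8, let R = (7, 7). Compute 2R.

(9, 6)

tangent at (7, 7): λ = (3·7² + 4)/(2·7) ≡ 8/3. 3⁻¹ ≡ 4 (mod 11), so λ ≡ 8·4 ≡ 10.
  x = λ² - 7 - 7 = 100 - 14 ≡ 9; y = λ·(7 - 9) - 7 ≡ 6. → (9, 6)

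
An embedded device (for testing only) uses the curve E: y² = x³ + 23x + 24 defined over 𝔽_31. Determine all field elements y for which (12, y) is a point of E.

x³ + 23x + 24 = 2028 ≡ 13 (mod 31).
13 is a non-residue mod 31; no y exists.

none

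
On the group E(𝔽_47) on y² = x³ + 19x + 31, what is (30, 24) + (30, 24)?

tangent at (30, 24): λ = (3·30² + 19)/(2·24) ≡ 40/1. 1⁻¹ ≡ 1 (mod 47) since 1·1 = 1 ≡ 1, so λ ≡ 40·1 ≡ 40.
  x = λ² - 30 - 30 = 1600 - 60 ≡ 36; y = λ·(30 - 36) - 24 ≡ 18. → (36, 18)

(36, 18)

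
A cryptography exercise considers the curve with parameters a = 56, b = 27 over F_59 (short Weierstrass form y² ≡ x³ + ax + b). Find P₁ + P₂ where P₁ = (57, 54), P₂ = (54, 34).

(57, 54) + (54, 34). λ = (34 - 54)/(54 - 57) ≡ 39/56 mod 59. 56⁻¹ ≡ 39 (mod 59), so λ ≡ 46.
  x = λ² - 57 - 54 = 2116 - 111 ≡ 58; y = λ·(57 - 58) - 54 ≡ 18. → (58, 18)

(58, 18)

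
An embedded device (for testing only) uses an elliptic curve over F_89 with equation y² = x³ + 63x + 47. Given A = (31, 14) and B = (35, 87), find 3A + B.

(29, 39)

First 3A:
Repeated addition: build up to 3A.
2A: tangent at (31, 14): λ = (3·31² + 63)/(2·14) ≡ 9/28. 28⁻¹ ≡ 35 (mod 89), so λ ≡ 9·35 ≡ 48.
  x = λ² - 31 - 31 = 2304 - 62 ≡ 17; y = λ·(31 - 17) - 14 ≡ 35. → (17, 35)
3A: (17, 35) + (31, 14). λ = (14 - 35)/(31 - 17) ≡ 68/14 mod 89. 14⁻¹ ≡ 70 (mod 89), so λ ≡ 43.
  x = λ² - 17 - 31 = 1849 - 48 ≡ 21; y = λ·(17 - 21) - 35 ≡ 60. → (21, 60)
3A = (21, 60).
Finally 3A + B:
(21, 60) + (35, 87). λ = (87 - 60)/(35 - 21) ≡ 27/14 mod 89. 14⁻¹ ≡ 70 (mod 89) since 14·70 = 980 ≡ 1, so λ ≡ 21.
  x = λ² - 21 - 35 = 441 - 56 ≡ 29; y = λ·(21 - 29) - 60 ≡ 39. → (29, 39)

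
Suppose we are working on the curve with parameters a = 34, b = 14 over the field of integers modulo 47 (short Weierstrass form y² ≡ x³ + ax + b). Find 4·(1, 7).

Write G = (1, 7).
Repeated addition: build up to 4G.
2G: tangent at (1, 7): λ = (3·1² + 34)/(2·7) ≡ 37/14. 14⁻¹ ≡ 37 (mod 47), so λ ≡ 37·37 ≡ 6.
  x = λ² - 1 - 1 = 36 - 2 ≡ 34; y = λ·(1 - 34) - 7 ≡ 30. → (34, 30)
3G: (34, 30) + (1, 7). λ = (7 - 30)/(1 - 34) ≡ 24/14 mod 47. 14⁻¹ ≡ 37 (mod 47) since 14·37 = 518 ≡ 1, so λ ≡ 42.
  x = λ² - 34 - 1 = 1764 - 35 ≡ 37; y = λ·(34 - 37) - 30 ≡ 32. → (37, 32)
4G: (37, 32) + (1, 7). λ = (7 - 32)/(1 - 37) ≡ 22/11 mod 47. 11⁻¹ ≡ 30 (mod 47), so λ ≡ 2.
  x = λ² - 37 - 1 = 4 - 38 ≡ 13; y = λ·(37 - 13) - 32 ≡ 16. → (13, 16)

(13, 16)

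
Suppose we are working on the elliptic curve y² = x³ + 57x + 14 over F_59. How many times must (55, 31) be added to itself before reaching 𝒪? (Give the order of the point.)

2P: tangent at (55, 31): λ = (3·55² + 57)/(2·31) ≡ 46/3. 3⁻¹ ≡ 20 (mod 59) since 3·20 = 60 ≡ 1, so λ ≡ 46·20 ≡ 35.
  x = λ² - 55 - 55 = 1225 - 110 ≡ 53; y = λ·(55 - 53) - 31 ≡ 39. → (53, 39)
3P: (53, 39) + (55, 31). λ = (31 - 39)/(55 - 53) ≡ 51/2 mod 59. 2⁻¹ ≡ 30 (mod 59), so λ ≡ 55.
  x = λ² - 53 - 55 = 3025 - 108 ≡ 26; y = λ·(53 - 26) - 39 ≡ 30. → (26, 30)
4P: (26, 30) + (55, 31). λ = (31 - 30)/(55 - 26) ≡ 1/29 mod 59. 29⁻¹ ≡ 57 (mod 59), so λ ≡ 57.
  x = λ² - 26 - 55 = 3249 - 81 ≡ 41; y = λ·(26 - 41) - 30 ≡ 0. → (41, 0)
5P: (41, 0) + (55, 31). λ = (31 - 0)/(55 - 41) ≡ 31/14 mod 59. 14⁻¹ ≡ 38 (mod 59), so λ ≡ 57.
  x = λ² - 41 - 55 = 3249 - 96 ≡ 26; y = λ·(41 - 26) - 0 ≡ 29. → (26, 29)
6P: (26, 29) + (55, 31). λ = (31 - 29)/(55 - 26) ≡ 2/29 mod 59. 29⁻¹ ≡ 57 (mod 59), so λ ≡ 55.
  x = λ² - 26 - 55 = 3025 - 81 ≡ 53; y = λ·(26 - 53) - 29 ≡ 20. → (53, 20)
7P: (53, 20) + (55, 31). λ = (31 - 20)/(55 - 53) ≡ 11/2 mod 59. 2⁻¹ ≡ 30 (mod 59), so λ ≡ 35.
  x = λ² - 53 - 55 = 1225 - 108 ≡ 55; y = λ·(53 - 55) - 20 ≡ 28. → (55, 28)
8P: (55, 28) + (55, 31): same x and y₁ ≡ -y₂, so the sum is 𝒪.
8P = 𝒪, so the order is 8.

8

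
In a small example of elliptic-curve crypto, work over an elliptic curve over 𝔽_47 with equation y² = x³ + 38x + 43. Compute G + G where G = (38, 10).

tangent at (38, 10): λ = (3·38² + 38)/(2·10) ≡ 46/20. 20⁻¹ ≡ 40 (mod 47), so λ ≡ 46·40 ≡ 7.
  x = λ² - 38 - 38 = 49 - 76 ≡ 20; y = λ·(38 - 20) - 10 ≡ 22. → (20, 22)

(20, 22)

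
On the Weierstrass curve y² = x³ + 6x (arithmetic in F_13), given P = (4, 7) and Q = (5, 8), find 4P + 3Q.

First 4P:
Repeated addition: build up to 4P.
2P: tangent at (4, 7): λ = (3·4² + 6)/(2·7) ≡ 2/1. 1⁻¹ ≡ 1 (mod 13), so λ ≡ 2·1 ≡ 2.
  x = λ² - 4 - 4 = 4 - 8 ≡ 9; y = λ·(4 - 9) - 7 ≡ 9. → (9, 9)
3P: (9, 9) + (4, 7). λ = (7 - 9)/(4 - 9) ≡ 11/8 mod 13. 8⁻¹ ≡ 5 (mod 13) since 8·5 = 40 ≡ 1, so λ ≡ 3.
  x = λ² - 9 - 4 = 9 - 13 ≡ 9; y = λ·(9 - 9) - 9 ≡ 4. → (9, 4)
4P: (9, 4) + (4, 7). λ = (7 - 4)/(4 - 9) ≡ 3/8 mod 13. 8⁻¹ ≡ 5 (mod 13), so λ ≡ 2.
  x = λ² - 9 - 4 = 4 - 13 ≡ 4; y = λ·(9 - 4) - 4 ≡ 6. → (4, 6)
4P = (4, 6).
Next 3Q:
Repeated addition: build up to 3Q.
2Q: tangent at (5, 8): λ = (3·5² + 6)/(2·8) ≡ 3/3. 3⁻¹ ≡ 9 (mod 13) since 3·9 = 27 ≡ 1, so λ ≡ 3·9 ≡ 1.
  x = λ² - 5 - 5 = 1 - 10 ≡ 4; y = λ·(5 - 4) - 8 ≡ 6. → (4, 6)
3Q: (4, 6) + (5, 8). λ = (8 - 6)/(5 - 4) ≡ 2/1 mod 13. 1⁻¹ ≡ 1 (mod 13), so λ ≡ 2.
  x = λ² - 4 - 5 = 4 - 9 ≡ 8; y = λ·(4 - 8) - 6 ≡ 12. → (8, 12)
3Q = (8, 12).
Finally 4P + 3Q:
(4, 6) + (8, 12). λ = (12 - 6)/(8 - 4) ≡ 6/4 mod 13. 4⁻¹ ≡ 10 (mod 13) since 4·10 = 40 ≡ 1, so λ ≡ 8.
  x = λ² - 4 - 8 = 64 - 12 ≡ 0; y = λ·(4 - 0) - 6 ≡ 0. → (0, 0)

(0, 0)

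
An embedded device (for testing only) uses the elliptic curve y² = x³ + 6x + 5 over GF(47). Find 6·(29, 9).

Write G = (29, 9).
Double-and-add on 6 = (110)₂. Start with G = (29, 9) for the leading 1-bit.
double: tangent at (29, 9): λ = (3·29² + 6)/(2·9) ≡ 38/18. 18⁻¹ ≡ 34 (mod 47), so λ ≡ 38·34 ≡ 23.
  x = λ² - 29 - 29 = 529 - 58 ≡ 1; y = λ·(29 - 1) - 9 ≡ 24. → (1, 24)
add G: (1, 24) + (29, 9). λ = (9 - 24)/(29 - 1) ≡ 32/28 mod 47. 28⁻¹ ≡ 42 (mod 47) since 28·42 = 1176 ≡ 1, so λ ≡ 28.
  x = λ² - 1 - 29 = 784 - 30 ≡ 2; y = λ·(1 - 2) - 24 ≡ 42. → (2, 42)
double: tangent at (2, 42): λ = (3·2² + 6)/(2·42) ≡ 18/37. 37⁻¹ ≡ 14 (mod 47) since 37·14 = 518 ≡ 1, so λ ≡ 18·14 ≡ 17.
  x = λ² - 2 - 2 = 289 - 4 ≡ 3; y = λ·(2 - 3) - 42 ≡ 35. → (3, 35)

(3, 35)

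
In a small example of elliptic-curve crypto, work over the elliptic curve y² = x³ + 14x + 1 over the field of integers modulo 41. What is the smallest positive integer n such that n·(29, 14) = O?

3

2P: tangent at (29, 14): λ = (3·29² + 14)/(2·14) ≡ 36/28. 28⁻¹ ≡ 22 (mod 41), so λ ≡ 36·22 ≡ 13.
  x = λ² - 29 - 29 = 169 - 58 ≡ 29; y = λ·(29 - 29) - 14 ≡ 27. → (29, 27)
3P: (29, 27) + (29, 14): same x and y₁ ≡ -y₂, so the sum is O.
3P = O, so the order is 3.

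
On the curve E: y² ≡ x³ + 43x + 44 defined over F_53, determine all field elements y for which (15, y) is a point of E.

6, 47

x³ + 43x + 44 = 4064 ≡ 36 (mod 53).
Square roots of 36 mod 53: 6 and 47 (since 6² = 36 ≡ 36).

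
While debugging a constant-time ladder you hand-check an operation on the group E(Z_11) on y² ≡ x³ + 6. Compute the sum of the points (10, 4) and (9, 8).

(8, 10)

(10, 4) + (9, 8). λ = (8 - 4)/(9 - 10) ≡ 4/10 mod 11. 10⁻¹ ≡ 10 (mod 11), so λ ≡ 7.
  x = λ² - 10 - 9 = 49 - 19 ≡ 8; y = λ·(10 - 8) - 4 ≡ 10. → (8, 10)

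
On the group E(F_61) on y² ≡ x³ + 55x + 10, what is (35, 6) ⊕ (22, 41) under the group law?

(8, 48)

(35, 6) + (22, 41). λ = (41 - 6)/(22 - 35) ≡ 35/48 mod 61. 48⁻¹ ≡ 14 (mod 61), so λ ≡ 2.
  x = λ² - 35 - 22 = 4 - 57 ≡ 8; y = λ·(35 - 8) - 6 ≡ 48. → (8, 48)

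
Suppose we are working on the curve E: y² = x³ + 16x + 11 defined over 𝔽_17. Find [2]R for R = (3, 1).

tangent at (3, 1): λ = (3·3² + 16)/(2·1) ≡ 9/2. 2⁻¹ ≡ 9 (mod 17), so λ ≡ 9·9 ≡ 13.
  x = λ² - 3 - 3 = 169 - 6 ≡ 10; y = λ·(3 - 10) - 1 ≡ 10. → (10, 10)

(10, 10)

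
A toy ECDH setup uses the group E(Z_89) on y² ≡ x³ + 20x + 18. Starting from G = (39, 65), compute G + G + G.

(64, 25)

Repeated addition: build up to 3G.
2G: tangent at (39, 65): λ = (3·39² + 20)/(2·65) ≡ 44/41. 41⁻¹ ≡ 76 (mod 89), so λ ≡ 44·76 ≡ 51.
  x = λ² - 39 - 39 = 2601 - 78 ≡ 31; y = λ·(39 - 31) - 65 ≡ 76. → (31, 76)
3G: (31, 76) + (39, 65). λ = (65 - 76)/(39 - 31) ≡ 78/8 mod 89. 8⁻¹ ≡ 78 (mod 89) since 8·78 = 624 ≡ 1, so λ ≡ 32.
  x = λ² - 31 - 39 = 1024 - 70 ≡ 64; y = λ·(31 - 64) - 76 ≡ 25. → (64, 25)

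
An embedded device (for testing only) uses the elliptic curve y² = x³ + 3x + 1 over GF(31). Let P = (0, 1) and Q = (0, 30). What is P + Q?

The two points share x = 0 and their y-coordinates satisfy 1 + 30 ≡ 0 (mod 31), so they are inverses. Their sum is 𝒪.

O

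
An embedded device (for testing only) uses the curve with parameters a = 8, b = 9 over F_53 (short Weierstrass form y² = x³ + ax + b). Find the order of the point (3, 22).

2P: tangent at (3, 22): λ = (3·3² + 8)/(2·22) ≡ 35/44. 44⁻¹ ≡ 47 (mod 53) since 44·47 = 2068 ≡ 1, so λ ≡ 35·47 ≡ 2.
  x = λ² - 3 - 3 = 4 - 6 ≡ 51; y = λ·(3 - 51) - 22 ≡ 41. → (51, 41)
3P: (51, 41) + (3, 22). λ = (22 - 41)/(3 - 51) ≡ 34/5 mod 53. 5⁻¹ ≡ 32 (mod 53), so λ ≡ 28.
  x = λ² - 51 - 3 = 784 - 54 ≡ 41; y = λ·(51 - 41) - 41 ≡ 27. → (41, 27)
4P: (41, 27) + (3, 22). λ = (22 - 27)/(3 - 41) ≡ 48/15 mod 53. 15⁻¹ ≡ 46 (mod 53), so λ ≡ 35.
  x = λ² - 41 - 3 = 1225 - 44 ≡ 15; y = λ·(41 - 15) - 27 ≡ 35. → (15, 35)
5P: (15, 35) + (3, 22). λ = (22 - 35)/(3 - 15) ≡ 40/41 mod 53. 41⁻¹ ≡ 22 (mod 53) since 41·22 = 902 ≡ 1, so λ ≡ 32.
  x = λ² - 15 - 3 = 1024 - 18 ≡ 52; y = λ·(15 - 52) - 35 ≡ 0. → (52, 0)
6P: (52, 0) + (3, 22). λ = (22 - 0)/(3 - 52) ≡ 22/4 mod 53. 4⁻¹ ≡ 40 (mod 53), so λ ≡ 32.
  x = λ² - 52 - 3 = 1024 - 55 ≡ 15; y = λ·(52 - 15) - 0 ≡ 18. → (15, 18)
7P: (15, 18) + (3, 22). λ = (22 - 18)/(3 - 15) ≡ 4/41 mod 53. 41⁻¹ ≡ 22 (mod 53), so λ ≡ 35.
  x = λ² - 15 - 3 = 1225 - 18 ≡ 41; y = λ·(15 - 41) - 18 ≡ 26. → (41, 26)
8P: (41, 26) + (3, 22). λ = (22 - 26)/(3 - 41) ≡ 49/15 mod 53. 15⁻¹ ≡ 46 (mod 53), so λ ≡ 28.
  x = λ² - 41 - 3 = 784 - 44 ≡ 51; y = λ·(41 - 51) - 26 ≡ 12. → (51, 12)
9P: (51, 12) + (3, 22). λ = (22 - 12)/(3 - 51) ≡ 10/5 mod 53. 5⁻¹ ≡ 32 (mod 53), so λ ≡ 2.
  x = λ² - 51 - 3 = 4 - 54 ≡ 3; y = λ·(51 - 3) - 12 ≡ 31. → (3, 31)
10P: (3, 31) + (3, 22): same x and y₁ ≡ -y₂, so the sum is O.
10P = O, so the order is 10.

10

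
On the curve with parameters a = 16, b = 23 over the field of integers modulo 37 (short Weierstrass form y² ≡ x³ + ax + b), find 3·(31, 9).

Write Q = (31, 9).
Repeated addition: build up to 3Q.
2Q: tangent at (31, 9): λ = (3·31² + 16)/(2·9) ≡ 13/18. 18⁻¹ ≡ 35 (mod 37) since 18·35 = 630 ≡ 1, so λ ≡ 13·35 ≡ 11.
  x = λ² - 31 - 31 = 121 - 62 ≡ 22; y = λ·(31 - 22) - 9 ≡ 16. → (22, 16)
3Q: (22, 16) + (31, 9). λ = (9 - 16)/(31 - 22) ≡ 30/9 mod 37. 9⁻¹ ≡ 33 (mod 37) since 9·33 = 297 ≡ 1, so λ ≡ 28.
  x = λ² - 22 - 31 = 784 - 53 ≡ 28; y = λ·(22 - 28) - 16 ≡ 1. → (28, 1)

(28, 1)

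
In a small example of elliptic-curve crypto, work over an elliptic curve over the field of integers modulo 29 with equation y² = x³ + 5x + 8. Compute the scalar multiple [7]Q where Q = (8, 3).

(6, 14)

Double-and-add on 7 = (111)₂. Start with Q = (8, 3) for the leading 1-bit.
double: tangent at (8, 3): λ = (3·8² + 5)/(2·3) ≡ 23/6. 6⁻¹ ≡ 5 (mod 29), so λ ≡ 23·5 ≡ 28.
  x = λ² - 8 - 8 = 784 - 16 ≡ 14; y = λ·(8 - 14) - 3 ≡ 3. → (14, 3)
add Q: (14, 3) + (8, 3). λ = (3 - 3)/(8 - 14) ≡ 0/23 mod 29. 23⁻¹ ≡ 24 (mod 29), so λ ≡ 0.
  x = λ² - 14 - 8 = 0 - 22 ≡ 7; y = λ·(14 - 7) - 3 ≡ 26. → (7, 26)
double: tangent at (7, 26): λ = (3·7² + 5)/(2·26) ≡ 7/23. 23⁻¹ ≡ 24 (mod 29), so λ ≡ 7·24 ≡ 23.
  x = λ² - 7 - 7 = 529 - 14 ≡ 22; y = λ·(7 - 22) - 26 ≡ 6. → (22, 6)
add Q: (22, 6) + (8, 3). λ = (3 - 6)/(8 - 22) ≡ 26/15 mod 29. 15⁻¹ ≡ 2 (mod 29), so λ ≡ 23.
  x = λ² - 22 - 8 = 529 - 30 ≡ 6; y = λ·(22 - 6) - 6 ≡ 14. → (6, 14)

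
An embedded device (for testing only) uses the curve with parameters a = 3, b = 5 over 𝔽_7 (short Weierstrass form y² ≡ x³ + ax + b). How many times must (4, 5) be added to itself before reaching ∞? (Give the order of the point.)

7

2P: tangent at (4, 5): λ = (3·4² + 3)/(2·5) ≡ 2/3. 3⁻¹ ≡ 5 (mod 7), so λ ≡ 2·5 ≡ 3.
  x = λ² - 4 - 4 = 9 - 8 ≡ 1; y = λ·(4 - 1) - 5 ≡ 4. → (1, 4)
3P: (1, 4) + (4, 5). λ = (5 - 4)/(4 - 1) ≡ 1/3 mod 7. 3⁻¹ ≡ 5 (mod 7), so λ ≡ 5.
  x = λ² - 1 - 4 = 25 - 5 ≡ 6; y = λ·(1 - 6) - 4 ≡ 6. → (6, 6)
4P: (6, 6) + (4, 5). λ = (5 - 6)/(4 - 6) ≡ 6/5 mod 7. 5⁻¹ ≡ 3 (mod 7), so λ ≡ 4.
  x = λ² - 6 - 4 = 16 - 10 ≡ 6; y = λ·(6 - 6) - 6 ≡ 1. → (6, 1)
5P: (6, 1) + (4, 5). λ = (5 - 1)/(4 - 6) ≡ 4/5 mod 7. 5⁻¹ ≡ 3 (mod 7) since 5·3 = 15 ≡ 1, so λ ≡ 5.
  x = λ² - 6 - 4 = 25 - 10 ≡ 1; y = λ·(6 - 1) - 1 ≡ 3. → (1, 3)
6P: (1, 3) + (4, 5). λ = (5 - 3)/(4 - 1) ≡ 2/3 mod 7. 3⁻¹ ≡ 5 (mod 7), so λ ≡ 3.
  x = λ² - 1 - 4 = 9 - 5 ≡ 4; y = λ·(1 - 4) - 3 ≡ 2. → (4, 2)
7P: (4, 2) + (4, 5): same x and y₁ ≡ -y₂, so the sum is ∞.
7P = ∞, so the order is 7.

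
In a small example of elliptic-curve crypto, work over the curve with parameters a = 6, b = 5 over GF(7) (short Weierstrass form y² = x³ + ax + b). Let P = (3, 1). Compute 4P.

Repeated addition: build up to 4P.
2P: tangent at (3, 1): λ = (3·3² + 6)/(2·1) ≡ 5/2. 2⁻¹ ≡ 4 (mod 7) since 2·4 = 8 ≡ 1, so λ ≡ 5·4 ≡ 6.
  x = λ² - 3 - 3 = 36 - 6 ≡ 2; y = λ·(3 - 2) - 1 ≡ 5. → (2, 5)
3P: (2, 5) + (3, 1). λ = (1 - 5)/(3 - 2) ≡ 3/1 mod 7. 1⁻¹ ≡ 1 (mod 7), so λ ≡ 3.
  x = λ² - 2 - 3 = 9 - 5 ≡ 4; y = λ·(2 - 4) - 5 ≡ 3. → (4, 3)
4P: (4, 3) + (3, 1). λ = (1 - 3)/(3 - 4) ≡ 5/6 mod 7. 6⁻¹ ≡ 6 (mod 7) since 6·6 = 36 ≡ 1, so λ ≡ 2.
  x = λ² - 4 - 3 = 4 - 7 ≡ 4; y = λ·(4 - 4) - 3 ≡ 4. → (4, 4)

(4, 4)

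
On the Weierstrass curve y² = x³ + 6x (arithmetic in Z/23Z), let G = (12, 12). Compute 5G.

(12, 12)

Double-and-add on 5 = (101)₂. Start with G = (12, 12) for the leading 1-bit.
double: tangent at (12, 12): λ = (3·12² + 6)/(2·12) ≡ 1/1. 1⁻¹ ≡ 1 (mod 23) since 1·1 = 1 ≡ 1, so λ ≡ 1·1 ≡ 1.
  x = λ² - 12 - 12 = 1 - 24 ≡ 0; y = λ·(12 - 0) - 12 ≡ 0. → (0, 0)
double: (0, 0) + (0, 0): same x and y₁ ≡ -y₂, so the sum is ∞.
add G: ∞ + (12, 12) = (12, 12) (identity).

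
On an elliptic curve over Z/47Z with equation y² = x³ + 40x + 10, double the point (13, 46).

tangent at (13, 46): λ = (3·13² + 40)/(2·46) ≡ 30/45. 45⁻¹ ≡ 23 (mod 47) since 45·23 = 1035 ≡ 1, so λ ≡ 30·23 ≡ 32.
  x = λ² - 13 - 13 = 1024 - 26 ≡ 11; y = λ·(13 - 11) - 46 ≡ 18. → (11, 18)

(11, 18)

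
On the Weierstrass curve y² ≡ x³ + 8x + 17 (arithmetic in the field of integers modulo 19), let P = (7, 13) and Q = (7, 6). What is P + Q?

O

The two points share x = 7 and their y-coordinates satisfy 13 + 6 ≡ 0 (mod 19), so they are inverses. Their sum is ∞.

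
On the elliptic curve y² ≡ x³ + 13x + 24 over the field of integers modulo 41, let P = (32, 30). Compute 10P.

Double-and-add on 10 = (1010)₂. Start with P = (32, 30) for the leading 1-bit.
double: tangent at (32, 30): λ = (3·32² + 13)/(2·30) ≡ 10/19. 19⁻¹ ≡ 13 (mod 41), so λ ≡ 10·13 ≡ 7.
  x = λ² - 32 - 32 = 49 - 64 ≡ 26; y = λ·(32 - 26) - 30 ≡ 12. → (26, 12)
double: tangent at (26, 12): λ = (3·26² + 13)/(2·12) ≡ 32/24. 24⁻¹ ≡ 12 (mod 41), so λ ≡ 32·12 ≡ 15.
  x = λ² - 26 - 26 = 225 - 52 ≡ 9; y = λ·(26 - 9) - 12 ≡ 38. → (9, 38)
add P: (9, 38) + (32, 30). λ = (30 - 38)/(32 - 9) ≡ 33/23 mod 41. 23⁻¹ ≡ 25 (mod 41), so λ ≡ 5.
  x = λ² - 9 - 32 = 25 - 41 ≡ 25; y = λ·(9 - 25) - 38 ≡ 5. → (25, 5)
double: tangent at (25, 5): λ = (3·25² + 13)/(2·5) ≡ 2/10. 10⁻¹ ≡ 37 (mod 41) since 10·37 = 370 ≡ 1, so λ ≡ 2·37 ≡ 33.
  x = λ² - 25 - 25 = 1089 - 50 ≡ 14; y = λ·(25 - 14) - 5 ≡ 30. → (14, 30)

(14, 30)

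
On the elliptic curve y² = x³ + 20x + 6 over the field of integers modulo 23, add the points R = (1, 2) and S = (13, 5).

(22, 10)

(1, 2) + (13, 5). λ = (5 - 2)/(13 - 1) ≡ 3/12 mod 23. 12⁻¹ ≡ 2 (mod 23), so λ ≡ 6.
  x = λ² - 1 - 13 = 36 - 14 ≡ 22; y = λ·(1 - 22) - 2 ≡ 10. → (22, 10)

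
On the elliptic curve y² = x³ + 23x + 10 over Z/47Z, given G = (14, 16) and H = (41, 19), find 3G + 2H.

First 3G:
Repeated addition: build up to 3G.
2G: tangent at (14, 16): λ = (3·14² + 23)/(2·16) ≡ 0/32. 32⁻¹ ≡ 25 (mod 47) since 32·25 = 800 ≡ 1, so λ ≡ 0·25 ≡ 0.
  x = λ² - 14 - 14 = 0 - 28 ≡ 19; y = λ·(14 - 19) - 16 ≡ 31. → (19, 31)
3G: (19, 31) + (14, 16). λ = (16 - 31)/(14 - 19) ≡ 32/42 mod 47. 42⁻¹ ≡ 28 (mod 47), so λ ≡ 3.
  x = λ² - 19 - 14 = 9 - 33 ≡ 23; y = λ·(19 - 23) - 31 ≡ 4. → (23, 4)
3G = (23, 4).
Next 2H:
Repeated addition: build up to 2H.
2H: tangent at (41, 19): λ = (3·41² + 23)/(2·19) ≡ 37/38. 38⁻¹ ≡ 26 (mod 47) since 38·26 = 988 ≡ 1, so λ ≡ 37·26 ≡ 22.
  x = λ² - 41 - 41 = 484 - 82 ≡ 26; y = λ·(41 - 26) - 19 ≡ 29. → (26, 29)
2H = (26, 29).
Finally 3G + 2H:
(23, 4) + (26, 29). λ = (29 - 4)/(26 - 23) ≡ 25/3 mod 47. 3⁻¹ ≡ 16 (mod 47), so λ ≡ 24.
  x = λ² - 23 - 26 = 576 - 49 ≡ 10; y = λ·(23 - 10) - 4 ≡ 26. → (10, 26)

(10, 26)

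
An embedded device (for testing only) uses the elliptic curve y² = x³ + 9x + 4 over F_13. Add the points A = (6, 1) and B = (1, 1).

(6, 1) + (1, 1). λ = (1 - 1)/(1 - 6) ≡ 0/8 mod 13. 8⁻¹ ≡ 5 (mod 13), so λ ≡ 0.
  x = λ² - 6 - 1 = 0 - 7 ≡ 6; y = λ·(6 - 6) - 1 ≡ 12. → (6, 12)

(6, 12)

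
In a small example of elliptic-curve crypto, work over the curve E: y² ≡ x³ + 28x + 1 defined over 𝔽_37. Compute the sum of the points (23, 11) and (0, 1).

(23, 11) + (0, 1). λ = (1 - 11)/(0 - 23) ≡ 27/14 mod 37. 14⁻¹ ≡ 8 (mod 37), so λ ≡ 31.
  x = λ² - 23 - 0 = 961 - 23 ≡ 13; y = λ·(23 - 13) - 11 ≡ 3. → (13, 3)

(13, 3)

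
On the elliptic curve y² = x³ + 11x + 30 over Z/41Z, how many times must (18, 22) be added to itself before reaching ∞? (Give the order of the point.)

2P: tangent at (18, 22): λ = (3·18² + 11)/(2·22) ≡ 40/3. 3⁻¹ ≡ 14 (mod 41), so λ ≡ 40·14 ≡ 27.
  x = λ² - 18 - 18 = 729 - 36 ≡ 37; y = λ·(18 - 37) - 22 ≡ 39. → (37, 39)
3P: (37, 39) + (18, 22). λ = (22 - 39)/(18 - 37) ≡ 24/22 mod 41. 22⁻¹ ≡ 28 (mod 41), so λ ≡ 16.
  x = λ² - 37 - 18 = 256 - 55 ≡ 37; y = λ·(37 - 37) - 39 ≡ 2. → (37, 2)
4P: (37, 2) + (18, 22). λ = (22 - 2)/(18 - 37) ≡ 20/22 mod 41. 22⁻¹ ≡ 28 (mod 41), so λ ≡ 27.
  x = λ² - 37 - 18 = 729 - 55 ≡ 18; y = λ·(37 - 18) - 2 ≡ 19. → (18, 19)
5P: (18, 19) + (18, 22): same x and y₁ ≡ -y₂, so the sum is ∞.
5P = ∞, so the order is 5.

5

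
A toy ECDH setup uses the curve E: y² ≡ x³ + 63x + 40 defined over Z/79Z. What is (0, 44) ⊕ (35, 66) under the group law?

(64, 67)

(0, 44) + (35, 66). λ = (66 - 44)/(35 - 0) ≡ 22/35 mod 79. 35⁻¹ ≡ 70 (mod 79), so λ ≡ 39.
  x = λ² - 0 - 35 = 1521 - 35 ≡ 64; y = λ·(0 - 64) - 44 ≡ 67. → (64, 67)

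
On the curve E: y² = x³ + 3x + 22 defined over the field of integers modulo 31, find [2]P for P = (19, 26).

tangent at (19, 26): λ = (3·19² + 3)/(2·26) ≡ 1/21. 21⁻¹ ≡ 3 (mod 31) since 21·3 = 63 ≡ 1, so λ ≡ 1·3 ≡ 3.
  x = λ² - 19 - 19 = 9 - 38 ≡ 2; y = λ·(19 - 2) - 26 ≡ 25. → (2, 25)

(2, 25)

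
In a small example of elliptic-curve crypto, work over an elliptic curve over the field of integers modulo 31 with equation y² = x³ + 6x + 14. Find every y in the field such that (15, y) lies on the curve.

10, 21

x³ + 6x + 14 = 3479 ≡ 7 (mod 31).
Square roots of 7 mod 31: 10 and 21 (since 10² = 100 ≡ 7).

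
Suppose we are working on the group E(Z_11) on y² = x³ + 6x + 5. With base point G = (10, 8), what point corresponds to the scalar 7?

Double-and-add on 7 = (111)₂. Start with G = (10, 8) for the leading 1-bit.
double: tangent at (10, 8): λ = (3·10² + 6)/(2·8) ≡ 9/5. 5⁻¹ ≡ 9 (mod 11), so λ ≡ 9·9 ≡ 4.
  x = λ² - 10 - 10 = 16 - 20 ≡ 7; y = λ·(10 - 7) - 8 ≡ 4. → (7, 4)
add G: (7, 4) + (10, 8). λ = (8 - 4)/(10 - 7) ≡ 4/3 mod 11. 3⁻¹ ≡ 4 (mod 11), so λ ≡ 5.
  x = λ² - 7 - 10 = 25 - 17 ≡ 8; y = λ·(7 - 8) - 4 ≡ 2. → (8, 2)
double: tangent at (8, 2): λ = (3·8² + 6)/(2·2) ≡ 0/4. 4⁻¹ ≡ 3 (mod 11), so λ ≡ 0·3 ≡ 0.
  x = λ² - 8 - 8 = 0 - 16 ≡ 6; y = λ·(8 - 6) - 2 ≡ 9. → (6, 9)
add G: (6, 9) + (10, 8). λ = (8 - 9)/(10 - 6) ≡ 10/4 mod 11. 4⁻¹ ≡ 3 (mod 11), so λ ≡ 8.
  x = λ² - 6 - 10 = 64 - 16 ≡ 4; y = λ·(6 - 4) - 9 ≡ 7. → (4, 7)

(4, 7)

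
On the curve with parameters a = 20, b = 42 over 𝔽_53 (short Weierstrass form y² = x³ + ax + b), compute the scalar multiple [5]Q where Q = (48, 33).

(36, 47)

Repeated addition: build up to 5Q.
2Q: tangent at (48, 33): λ = (3·48² + 20)/(2·33) ≡ 42/13. 13⁻¹ ≡ 49 (mod 53) since 13·49 = 637 ≡ 1, so λ ≡ 42·49 ≡ 44.
  x = λ² - 48 - 48 = 1936 - 96 ≡ 38; y = λ·(48 - 38) - 33 ≡ 36. → (38, 36)
3Q: (38, 36) + (48, 33). λ = (33 - 36)/(48 - 38) ≡ 50/10 mod 53. 10⁻¹ ≡ 16 (mod 53), so λ ≡ 5.
  x = λ² - 38 - 48 = 25 - 86 ≡ 45; y = λ·(38 - 45) - 36 ≡ 35. → (45, 35)
4Q: (45, 35) + (48, 33). λ = (33 - 35)/(48 - 45) ≡ 51/3 mod 53. 3⁻¹ ≡ 18 (mod 53), so λ ≡ 17.
  x = λ² - 45 - 48 = 289 - 93 ≡ 37; y = λ·(45 - 37) - 35 ≡ 48. → (37, 48)
5Q: (37, 48) + (48, 33). λ = (33 - 48)/(48 - 37) ≡ 38/11 mod 53. 11⁻¹ ≡ 29 (mod 53), so λ ≡ 42.
  x = λ² - 37 - 48 = 1764 - 85 ≡ 36; y = λ·(37 - 36) - 48 ≡ 47. → (36, 47)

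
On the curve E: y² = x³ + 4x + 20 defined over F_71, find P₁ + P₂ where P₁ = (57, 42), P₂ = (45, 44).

(42, 62)

(57, 42) + (45, 44). λ = (44 - 42)/(45 - 57) ≡ 2/59 mod 71. 59⁻¹ ≡ 65 (mod 71) since 59·65 = 3835 ≡ 1, so λ ≡ 59.
  x = λ² - 57 - 45 = 3481 - 102 ≡ 42; y = λ·(57 - 42) - 42 ≡ 62. → (42, 62)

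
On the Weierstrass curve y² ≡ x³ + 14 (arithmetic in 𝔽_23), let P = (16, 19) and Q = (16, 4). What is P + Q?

The two points share x = 16 and their y-coordinates satisfy 19 + 4 ≡ 0 (mod 23), so they are inverses. Their sum is the point at infinity.

O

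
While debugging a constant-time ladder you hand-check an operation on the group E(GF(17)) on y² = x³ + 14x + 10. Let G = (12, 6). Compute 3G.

Repeated addition: build up to 3G.
2G: tangent at (12, 6): λ = (3·12² + 14)/(2·6) ≡ 4/12. 12⁻¹ ≡ 10 (mod 17), so λ ≡ 4·10 ≡ 6.
  x = λ² - 12 - 12 = 36 - 24 ≡ 12; y = λ·(12 - 12) - 6 ≡ 11. → (12, 11)
3G: (12, 11) + (12, 6): same x and y₁ ≡ -y₂, so the sum is O.

O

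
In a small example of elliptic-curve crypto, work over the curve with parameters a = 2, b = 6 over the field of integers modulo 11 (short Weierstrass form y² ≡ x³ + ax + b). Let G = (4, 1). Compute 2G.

tangent at (4, 1): λ = (3·4² + 2)/(2·1) ≡ 6/2. 2⁻¹ ≡ 6 (mod 11) since 2·6 = 12 ≡ 1, so λ ≡ 6·6 ≡ 3.
  x = λ² - 4 - 4 = 9 - 8 ≡ 1; y = λ·(4 - 1) - 1 ≡ 8. → (1, 8)

(1, 8)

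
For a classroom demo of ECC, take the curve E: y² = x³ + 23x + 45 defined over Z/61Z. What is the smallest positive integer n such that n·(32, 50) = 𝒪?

2P: tangent at (32, 50): λ = (3·32² + 23)/(2·50) ≡ 45/39. 39⁻¹ ≡ 36 (mod 61), so λ ≡ 45·36 ≡ 34.
  x = λ² - 32 - 32 = 1156 - 64 ≡ 55; y = λ·(32 - 55) - 50 ≡ 22. → (55, 22)
3P: (55, 22) + (32, 50). λ = (50 - 22)/(32 - 55) ≡ 28/38 mod 61. 38⁻¹ ≡ 53 (mod 61), so λ ≡ 20.
  x = λ² - 55 - 32 = 400 - 87 ≡ 8; y = λ·(55 - 8) - 22 ≡ 3. → (8, 3)
4P: (8, 3) + (32, 50). λ = (50 - 3)/(32 - 8) ≡ 47/24 mod 61. 24⁻¹ ≡ 28 (mod 61), so λ ≡ 35.
  x = λ² - 8 - 32 = 1225 - 40 ≡ 26; y = λ·(8 - 26) - 3 ≡ 38. → (26, 38)
5P: (26, 38) + (32, 50). λ = (50 - 38)/(32 - 26) ≡ 12/6 mod 61. 6⁻¹ ≡ 51 (mod 61), so λ ≡ 2.
  x = λ² - 26 - 32 = 4 - 58 ≡ 7; y = λ·(26 - 7) - 38 ≡ 0. → (7, 0)
6P: (7, 0) + (32, 50). λ = (50 - 0)/(32 - 7) ≡ 50/25 mod 61. 25⁻¹ ≡ 22 (mod 61), so λ ≡ 2.
  x = λ² - 7 - 32 = 4 - 39 ≡ 26; y = λ·(7 - 26) - 0 ≡ 23. → (26, 23)
7P: (26, 23) + (32, 50). λ = (50 - 23)/(32 - 26) ≡ 27/6 mod 61. 6⁻¹ ≡ 51 (mod 61), so λ ≡ 35.
  x = λ² - 26 - 32 = 1225 - 58 ≡ 8; y = λ·(26 - 8) - 23 ≡ 58. → (8, 58)
8P: (8, 58) + (32, 50). λ = (50 - 58)/(32 - 8) ≡ 53/24 mod 61. 24⁻¹ ≡ 28 (mod 61), so λ ≡ 20.
  x = λ² - 8 - 32 = 400 - 40 ≡ 55; y = λ·(8 - 55) - 58 ≡ 39. → (55, 39)
9P: (55, 39) + (32, 50). λ = (50 - 39)/(32 - 55) ≡ 11/38 mod 61. 38⁻¹ ≡ 53 (mod 61) since 38·53 = 2014 ≡ 1, so λ ≡ 34.
  x = λ² - 55 - 32 = 1156 - 87 ≡ 32; y = λ·(55 - 32) - 39 ≡ 11. → (32, 11)
10P: (32, 11) + (32, 50): same x and y₁ ≡ -y₂, so the sum is 𝒪.
10P = 𝒪, so the order is 10.

10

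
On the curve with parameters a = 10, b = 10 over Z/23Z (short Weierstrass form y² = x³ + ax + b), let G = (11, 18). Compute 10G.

Repeated addition: build up to 10G.
2G: tangent at (11, 18): λ = (3·11² + 10)/(2·18) ≡ 5/13. 13⁻¹ ≡ 16 (mod 23), so λ ≡ 5·16 ≡ 11.
  x = λ² - 11 - 11 = 121 - 22 ≡ 7; y = λ·(11 - 7) - 18 ≡ 3. → (7, 3)
3G: (7, 3) + (11, 18). λ = (18 - 3)/(11 - 7) ≡ 15/4 mod 23. 4⁻¹ ≡ 6 (mod 23) since 4·6 = 24 ≡ 1, so λ ≡ 21.
  x = λ² - 7 - 11 = 441 - 18 ≡ 9; y = λ·(7 - 9) - 3 ≡ 1. → (9, 1)
4G: (9, 1) + (11, 18). λ = (18 - 1)/(11 - 9) ≡ 17/2 mod 23. 2⁻¹ ≡ 12 (mod 23), so λ ≡ 20.
  x = λ² - 9 - 11 = 400 - 20 ≡ 12; y = λ·(9 - 12) - 1 ≡ 8. → (12, 8)
5G: (12, 8) + (11, 18). λ = (18 - 8)/(11 - 12) ≡ 10/22 mod 23. 22⁻¹ ≡ 22 (mod 23), so λ ≡ 13.
  x = λ² - 12 - 11 = 169 - 23 ≡ 8; y = λ·(12 - 8) - 8 ≡ 21. → (8, 21)
6G: (8, 21) + (11, 18). λ = (18 - 21)/(11 - 8) ≡ 20/3 mod 23. 3⁻¹ ≡ 8 (mod 23), so λ ≡ 22.
  x = λ² - 8 - 11 = 484 - 19 ≡ 5; y = λ·(8 - 5) - 21 ≡ 22. → (5, 22)
7G: (5, 22) + (11, 18). λ = (18 - 22)/(11 - 5) ≡ 19/6 mod 23. 6⁻¹ ≡ 4 (mod 23), so λ ≡ 7.
  x = λ² - 5 - 11 = 49 - 16 ≡ 10; y = λ·(5 - 10) - 22 ≡ 12. → (10, 12)
8G: (10, 12) + (11, 18). λ = (18 - 12)/(11 - 10) ≡ 6/1 mod 23. 1⁻¹ ≡ 1 (mod 23) since 1·1 = 1 ≡ 1, so λ ≡ 6.
  x = λ² - 10 - 11 = 36 - 21 ≡ 15; y = λ·(10 - 15) - 12 ≡ 4. → (15, 4)
9G: (15, 4) + (11, 18). λ = (18 - 4)/(11 - 15) ≡ 14/19 mod 23. 19⁻¹ ≡ 17 (mod 23) since 19·17 = 323 ≡ 1, so λ ≡ 8.
  x = λ² - 15 - 11 = 64 - 26 ≡ 15; y = λ·(15 - 15) - 4 ≡ 19. → (15, 19)
10G: (15, 19) + (11, 18). λ = (18 - 19)/(11 - 15) ≡ 22/19 mod 23. 19⁻¹ ≡ 17 (mod 23), so λ ≡ 6.
  x = λ² - 15 - 11 = 36 - 26 ≡ 10; y = λ·(15 - 10) - 19 ≡ 11. → (10, 11)

(10, 11)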